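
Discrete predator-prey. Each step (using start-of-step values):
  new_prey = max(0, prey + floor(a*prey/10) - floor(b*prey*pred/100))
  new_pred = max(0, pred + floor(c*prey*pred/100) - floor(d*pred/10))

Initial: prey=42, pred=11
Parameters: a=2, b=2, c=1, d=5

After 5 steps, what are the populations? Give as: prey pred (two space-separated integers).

Step 1: prey: 42+8-9=41; pred: 11+4-5=10
Step 2: prey: 41+8-8=41; pred: 10+4-5=9
Step 3: prey: 41+8-7=42; pred: 9+3-4=8
Step 4: prey: 42+8-6=44; pred: 8+3-4=7
Step 5: prey: 44+8-6=46; pred: 7+3-3=7

Answer: 46 7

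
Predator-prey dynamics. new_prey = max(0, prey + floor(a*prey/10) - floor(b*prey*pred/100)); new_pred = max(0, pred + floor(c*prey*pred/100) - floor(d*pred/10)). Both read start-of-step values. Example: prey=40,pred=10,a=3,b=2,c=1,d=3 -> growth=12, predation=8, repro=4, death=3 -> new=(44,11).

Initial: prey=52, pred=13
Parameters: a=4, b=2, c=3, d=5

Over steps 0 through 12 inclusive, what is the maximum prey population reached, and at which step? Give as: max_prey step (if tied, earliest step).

Answer: 59 1

Derivation:
Step 1: prey: 52+20-13=59; pred: 13+20-6=27
Step 2: prey: 59+23-31=51; pred: 27+47-13=61
Step 3: prey: 51+20-62=9; pred: 61+93-30=124
Step 4: prey: 9+3-22=0; pred: 124+33-62=95
Step 5: prey: 0+0-0=0; pred: 95+0-47=48
Step 6: prey: 0+0-0=0; pred: 48+0-24=24
Step 7: prey: 0+0-0=0; pred: 24+0-12=12
Step 8: prey: 0+0-0=0; pred: 12+0-6=6
Step 9: prey: 0+0-0=0; pred: 6+0-3=3
Step 10: prey: 0+0-0=0; pred: 3+0-1=2
Step 11: prey: 0+0-0=0; pred: 2+0-1=1
Step 12: prey: 0+0-0=0; pred: 1+0-0=1
Max prey = 59 at step 1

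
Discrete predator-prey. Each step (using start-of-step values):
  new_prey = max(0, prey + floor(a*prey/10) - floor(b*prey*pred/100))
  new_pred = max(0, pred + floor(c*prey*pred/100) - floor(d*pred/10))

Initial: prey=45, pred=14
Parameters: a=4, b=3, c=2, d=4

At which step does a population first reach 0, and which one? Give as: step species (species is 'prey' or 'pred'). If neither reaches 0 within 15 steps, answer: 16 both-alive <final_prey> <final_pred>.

Answer: 16 both-alive 1 2

Derivation:
Step 1: prey: 45+18-18=45; pred: 14+12-5=21
Step 2: prey: 45+18-28=35; pred: 21+18-8=31
Step 3: prey: 35+14-32=17; pred: 31+21-12=40
Step 4: prey: 17+6-20=3; pred: 40+13-16=37
Step 5: prey: 3+1-3=1; pred: 37+2-14=25
Step 6: prey: 1+0-0=1; pred: 25+0-10=15
Step 7: prey: 1+0-0=1; pred: 15+0-6=9
Step 8: prey: 1+0-0=1; pred: 9+0-3=6
Step 9: prey: 1+0-0=1; pred: 6+0-2=4
Step 10: prey: 1+0-0=1; pred: 4+0-1=3
Step 11: prey: 1+0-0=1; pred: 3+0-1=2
Step 12: prey: 1+0-0=1; pred: 2+0-0=2
Steps 13-15: state stable at prey=1, pred=2 (no change)
No extinction within 15 steps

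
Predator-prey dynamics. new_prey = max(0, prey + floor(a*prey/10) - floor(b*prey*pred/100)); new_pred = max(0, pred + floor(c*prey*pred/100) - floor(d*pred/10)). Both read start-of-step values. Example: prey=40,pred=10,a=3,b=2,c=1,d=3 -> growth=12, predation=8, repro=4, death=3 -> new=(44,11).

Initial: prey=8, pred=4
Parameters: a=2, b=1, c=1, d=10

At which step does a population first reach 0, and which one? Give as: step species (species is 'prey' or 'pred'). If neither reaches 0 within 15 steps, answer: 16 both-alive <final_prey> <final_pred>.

Step 1: prey: 8+1-0=9; pred: 4+0-4=0
First extinction: pred at step 1

Answer: 1 pred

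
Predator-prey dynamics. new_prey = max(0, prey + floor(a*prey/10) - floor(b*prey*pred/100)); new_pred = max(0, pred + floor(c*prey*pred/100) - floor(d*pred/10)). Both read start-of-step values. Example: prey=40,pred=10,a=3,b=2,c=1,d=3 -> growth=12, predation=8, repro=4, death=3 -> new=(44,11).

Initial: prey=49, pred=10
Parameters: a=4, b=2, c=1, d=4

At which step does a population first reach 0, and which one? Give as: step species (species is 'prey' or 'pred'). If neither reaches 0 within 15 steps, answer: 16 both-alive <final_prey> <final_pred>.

Step 1: prey: 49+19-9=59; pred: 10+4-4=10
Step 2: prey: 59+23-11=71; pred: 10+5-4=11
Step 3: prey: 71+28-15=84; pred: 11+7-4=14
Step 4: prey: 84+33-23=94; pred: 14+11-5=20
Step 5: prey: 94+37-37=94; pred: 20+18-8=30
Step 6: prey: 94+37-56=75; pred: 30+28-12=46
Step 7: prey: 75+30-69=36; pred: 46+34-18=62
Step 8: prey: 36+14-44=6; pred: 62+22-24=60
Step 9: prey: 6+2-7=1; pred: 60+3-24=39
Step 10: prey: 1+0-0=1; pred: 39+0-15=24
Step 11: prey: 1+0-0=1; pred: 24+0-9=15
Step 12: prey: 1+0-0=1; pred: 15+0-6=9
Step 13: prey: 1+0-0=1; pred: 9+0-3=6
Step 14: prey: 1+0-0=1; pred: 6+0-2=4
Step 15: prey: 1+0-0=1; pred: 4+0-1=3
No extinction within 15 steps

Answer: 16 both-alive 1 3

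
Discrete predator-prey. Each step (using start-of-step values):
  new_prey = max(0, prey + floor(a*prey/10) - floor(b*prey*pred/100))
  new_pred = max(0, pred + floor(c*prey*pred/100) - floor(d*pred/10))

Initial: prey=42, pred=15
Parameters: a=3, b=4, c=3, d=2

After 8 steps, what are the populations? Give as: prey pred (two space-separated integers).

Answer: 0 16

Derivation:
Step 1: prey: 42+12-25=29; pred: 15+18-3=30
Step 2: prey: 29+8-34=3; pred: 30+26-6=50
Step 3: prey: 3+0-6=0; pred: 50+4-10=44
Step 4: prey: 0+0-0=0; pred: 44+0-8=36
Step 5: prey: 0+0-0=0; pred: 36+0-7=29
Step 6: prey: 0+0-0=0; pred: 29+0-5=24
Step 7: prey: 0+0-0=0; pred: 24+0-4=20
Step 8: prey: 0+0-0=0; pred: 20+0-4=16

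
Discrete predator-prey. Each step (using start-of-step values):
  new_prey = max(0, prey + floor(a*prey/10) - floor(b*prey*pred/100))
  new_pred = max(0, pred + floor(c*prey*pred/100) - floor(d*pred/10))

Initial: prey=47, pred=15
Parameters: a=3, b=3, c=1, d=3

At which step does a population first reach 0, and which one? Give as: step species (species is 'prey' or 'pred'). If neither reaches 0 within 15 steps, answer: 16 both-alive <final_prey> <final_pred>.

Answer: 16 both-alive 33 3

Derivation:
Step 1: prey: 47+14-21=40; pred: 15+7-4=18
Step 2: prey: 40+12-21=31; pred: 18+7-5=20
Step 3: prey: 31+9-18=22; pred: 20+6-6=20
Step 4: prey: 22+6-13=15; pred: 20+4-6=18
Step 5: prey: 15+4-8=11; pred: 18+2-5=15
Step 6: prey: 11+3-4=10; pred: 15+1-4=12
Step 7: prey: 10+3-3=10; pred: 12+1-3=10
Step 8: prey: 10+3-3=10; pred: 10+1-3=8
Step 9: prey: 10+3-2=11; pred: 8+0-2=6
Step 10: prey: 11+3-1=13; pred: 6+0-1=5
Step 11: prey: 13+3-1=15; pred: 5+0-1=4
Step 12: prey: 15+4-1=18; pred: 4+0-1=3
Step 13: prey: 18+5-1=22; pred: 3+0-0=3
Step 14: prey: 22+6-1=27; pred: 3+0-0=3
Step 15: prey: 27+8-2=33; pred: 3+0-0=3
No extinction within 15 steps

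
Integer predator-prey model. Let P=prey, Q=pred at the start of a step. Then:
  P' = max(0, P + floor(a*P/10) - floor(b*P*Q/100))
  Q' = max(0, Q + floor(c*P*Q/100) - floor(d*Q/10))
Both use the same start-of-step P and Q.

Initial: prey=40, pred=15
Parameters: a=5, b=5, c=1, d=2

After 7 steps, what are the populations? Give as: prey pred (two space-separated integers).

Step 1: prey: 40+20-30=30; pred: 15+6-3=18
Step 2: prey: 30+15-27=18; pred: 18+5-3=20
Step 3: prey: 18+9-18=9; pred: 20+3-4=19
Step 4: prey: 9+4-8=5; pred: 19+1-3=17
Step 5: prey: 5+2-4=3; pred: 17+0-3=14
Step 6: prey: 3+1-2=2; pred: 14+0-2=12
Step 7: prey: 2+1-1=2; pred: 12+0-2=10

Answer: 2 10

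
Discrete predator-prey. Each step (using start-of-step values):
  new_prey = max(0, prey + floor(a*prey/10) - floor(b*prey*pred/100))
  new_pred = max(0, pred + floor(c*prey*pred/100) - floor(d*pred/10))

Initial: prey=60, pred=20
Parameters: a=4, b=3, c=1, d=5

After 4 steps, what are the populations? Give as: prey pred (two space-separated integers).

Answer: 24 14

Derivation:
Step 1: prey: 60+24-36=48; pred: 20+12-10=22
Step 2: prey: 48+19-31=36; pred: 22+10-11=21
Step 3: prey: 36+14-22=28; pred: 21+7-10=18
Step 4: prey: 28+11-15=24; pred: 18+5-9=14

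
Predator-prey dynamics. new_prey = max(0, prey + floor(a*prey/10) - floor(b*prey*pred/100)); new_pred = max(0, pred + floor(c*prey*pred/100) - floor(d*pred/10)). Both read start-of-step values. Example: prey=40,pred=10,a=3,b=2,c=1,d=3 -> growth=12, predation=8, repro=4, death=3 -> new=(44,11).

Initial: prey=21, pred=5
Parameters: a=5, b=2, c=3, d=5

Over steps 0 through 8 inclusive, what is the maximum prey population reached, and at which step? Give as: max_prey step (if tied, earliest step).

Answer: 67 4

Derivation:
Step 1: prey: 21+10-2=29; pred: 5+3-2=6
Step 2: prey: 29+14-3=40; pred: 6+5-3=8
Step 3: prey: 40+20-6=54; pred: 8+9-4=13
Step 4: prey: 54+27-14=67; pred: 13+21-6=28
Step 5: prey: 67+33-37=63; pred: 28+56-14=70
Step 6: prey: 63+31-88=6; pred: 70+132-35=167
Step 7: prey: 6+3-20=0; pred: 167+30-83=114
Step 8: prey: 0+0-0=0; pred: 114+0-57=57
Max prey = 67 at step 4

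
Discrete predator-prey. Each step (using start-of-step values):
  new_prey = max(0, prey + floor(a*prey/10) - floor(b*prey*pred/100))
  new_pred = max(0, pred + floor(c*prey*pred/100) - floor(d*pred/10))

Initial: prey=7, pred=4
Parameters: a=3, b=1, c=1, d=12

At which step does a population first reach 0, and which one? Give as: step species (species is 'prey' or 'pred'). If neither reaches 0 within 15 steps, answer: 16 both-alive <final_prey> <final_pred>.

Step 1: prey: 7+2-0=9; pred: 4+0-4=0
First extinction: pred at step 1

Answer: 1 pred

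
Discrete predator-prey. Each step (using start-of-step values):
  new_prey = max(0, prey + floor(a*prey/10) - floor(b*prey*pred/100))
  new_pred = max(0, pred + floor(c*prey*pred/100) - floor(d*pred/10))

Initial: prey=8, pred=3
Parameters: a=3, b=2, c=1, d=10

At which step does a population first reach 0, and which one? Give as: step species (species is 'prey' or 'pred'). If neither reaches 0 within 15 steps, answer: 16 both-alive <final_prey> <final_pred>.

Step 1: prey: 8+2-0=10; pred: 3+0-3=0
First extinction: pred at step 1

Answer: 1 pred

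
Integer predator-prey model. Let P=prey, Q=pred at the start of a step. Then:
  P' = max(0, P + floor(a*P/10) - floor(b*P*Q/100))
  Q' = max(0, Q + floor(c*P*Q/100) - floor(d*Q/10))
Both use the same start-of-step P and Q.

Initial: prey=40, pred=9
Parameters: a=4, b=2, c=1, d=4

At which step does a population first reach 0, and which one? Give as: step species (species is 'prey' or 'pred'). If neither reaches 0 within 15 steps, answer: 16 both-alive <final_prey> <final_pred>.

Answer: 16 both-alive 1 3

Derivation:
Step 1: prey: 40+16-7=49; pred: 9+3-3=9
Step 2: prey: 49+19-8=60; pred: 9+4-3=10
Step 3: prey: 60+24-12=72; pred: 10+6-4=12
Step 4: prey: 72+28-17=83; pred: 12+8-4=16
Step 5: prey: 83+33-26=90; pred: 16+13-6=23
Step 6: prey: 90+36-41=85; pred: 23+20-9=34
Step 7: prey: 85+34-57=62; pred: 34+28-13=49
Step 8: prey: 62+24-60=26; pred: 49+30-19=60
Step 9: prey: 26+10-31=5; pred: 60+15-24=51
Step 10: prey: 5+2-5=2; pred: 51+2-20=33
Step 11: prey: 2+0-1=1; pred: 33+0-13=20
Step 12: prey: 1+0-0=1; pred: 20+0-8=12
Step 13: prey: 1+0-0=1; pred: 12+0-4=8
Step 14: prey: 1+0-0=1; pred: 8+0-3=5
Step 15: prey: 1+0-0=1; pred: 5+0-2=3
No extinction within 15 steps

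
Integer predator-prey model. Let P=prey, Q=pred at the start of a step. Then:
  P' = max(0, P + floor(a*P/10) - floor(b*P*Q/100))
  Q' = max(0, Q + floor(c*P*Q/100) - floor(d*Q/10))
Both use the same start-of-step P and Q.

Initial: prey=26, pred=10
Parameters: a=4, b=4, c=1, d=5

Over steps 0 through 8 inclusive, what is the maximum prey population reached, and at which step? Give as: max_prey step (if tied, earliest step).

Step 1: prey: 26+10-10=26; pred: 10+2-5=7
Step 2: prey: 26+10-7=29; pred: 7+1-3=5
Step 3: prey: 29+11-5=35; pred: 5+1-2=4
Step 4: prey: 35+14-5=44; pred: 4+1-2=3
Step 5: prey: 44+17-5=56; pred: 3+1-1=3
Step 6: prey: 56+22-6=72; pred: 3+1-1=3
Step 7: prey: 72+28-8=92; pred: 3+2-1=4
Step 8: prey: 92+36-14=114; pred: 4+3-2=5
Max prey = 114 at step 8

Answer: 114 8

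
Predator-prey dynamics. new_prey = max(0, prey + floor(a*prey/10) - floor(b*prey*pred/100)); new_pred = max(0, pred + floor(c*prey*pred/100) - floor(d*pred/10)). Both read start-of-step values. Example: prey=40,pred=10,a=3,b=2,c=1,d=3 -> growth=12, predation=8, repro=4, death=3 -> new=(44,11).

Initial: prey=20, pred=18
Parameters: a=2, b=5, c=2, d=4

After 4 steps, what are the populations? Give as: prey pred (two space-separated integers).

Answer: 1 5

Derivation:
Step 1: prey: 20+4-18=6; pred: 18+7-7=18
Step 2: prey: 6+1-5=2; pred: 18+2-7=13
Step 3: prey: 2+0-1=1; pred: 13+0-5=8
Step 4: prey: 1+0-0=1; pred: 8+0-3=5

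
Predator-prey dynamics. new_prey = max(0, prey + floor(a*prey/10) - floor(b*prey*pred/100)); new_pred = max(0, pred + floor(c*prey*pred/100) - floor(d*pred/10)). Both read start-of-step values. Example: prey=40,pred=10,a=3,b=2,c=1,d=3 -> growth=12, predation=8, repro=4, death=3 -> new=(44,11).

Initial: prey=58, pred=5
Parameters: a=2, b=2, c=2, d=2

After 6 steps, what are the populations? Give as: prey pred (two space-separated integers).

Answer: 0 73

Derivation:
Step 1: prey: 58+11-5=64; pred: 5+5-1=9
Step 2: prey: 64+12-11=65; pred: 9+11-1=19
Step 3: prey: 65+13-24=54; pred: 19+24-3=40
Step 4: prey: 54+10-43=21; pred: 40+43-8=75
Step 5: prey: 21+4-31=0; pred: 75+31-15=91
Step 6: prey: 0+0-0=0; pred: 91+0-18=73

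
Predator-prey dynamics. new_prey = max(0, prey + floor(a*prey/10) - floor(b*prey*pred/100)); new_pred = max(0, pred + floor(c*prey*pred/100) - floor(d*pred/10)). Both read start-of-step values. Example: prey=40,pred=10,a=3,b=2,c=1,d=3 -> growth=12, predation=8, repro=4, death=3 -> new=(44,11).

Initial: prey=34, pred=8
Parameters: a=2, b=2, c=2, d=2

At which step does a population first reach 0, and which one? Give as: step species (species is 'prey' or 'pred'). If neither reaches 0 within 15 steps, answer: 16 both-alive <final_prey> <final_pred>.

Answer: 16 both-alive 1 8

Derivation:
Step 1: prey: 34+6-5=35; pred: 8+5-1=12
Step 2: prey: 35+7-8=34; pred: 12+8-2=18
Step 3: prey: 34+6-12=28; pred: 18+12-3=27
Step 4: prey: 28+5-15=18; pred: 27+15-5=37
Step 5: prey: 18+3-13=8; pred: 37+13-7=43
Step 6: prey: 8+1-6=3; pred: 43+6-8=41
Step 7: prey: 3+0-2=1; pred: 41+2-8=35
Step 8: prey: 1+0-0=1; pred: 35+0-7=28
Step 9: prey: 1+0-0=1; pred: 28+0-5=23
Step 10: prey: 1+0-0=1; pred: 23+0-4=19
Step 11: prey: 1+0-0=1; pred: 19+0-3=16
Step 12: prey: 1+0-0=1; pred: 16+0-3=13
Step 13: prey: 1+0-0=1; pred: 13+0-2=11
Step 14: prey: 1+0-0=1; pred: 11+0-2=9
Step 15: prey: 1+0-0=1; pred: 9+0-1=8
No extinction within 15 steps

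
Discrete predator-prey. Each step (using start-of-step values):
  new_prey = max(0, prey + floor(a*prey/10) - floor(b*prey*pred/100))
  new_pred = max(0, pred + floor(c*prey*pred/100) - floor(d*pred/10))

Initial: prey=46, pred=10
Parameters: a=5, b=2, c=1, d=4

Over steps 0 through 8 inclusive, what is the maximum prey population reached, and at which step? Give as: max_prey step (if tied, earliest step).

Answer: 115 4

Derivation:
Step 1: prey: 46+23-9=60; pred: 10+4-4=10
Step 2: prey: 60+30-12=78; pred: 10+6-4=12
Step 3: prey: 78+39-18=99; pred: 12+9-4=17
Step 4: prey: 99+49-33=115; pred: 17+16-6=27
Step 5: prey: 115+57-62=110; pred: 27+31-10=48
Step 6: prey: 110+55-105=60; pred: 48+52-19=81
Step 7: prey: 60+30-97=0; pred: 81+48-32=97
Step 8: prey: 0+0-0=0; pred: 97+0-38=59
Max prey = 115 at step 4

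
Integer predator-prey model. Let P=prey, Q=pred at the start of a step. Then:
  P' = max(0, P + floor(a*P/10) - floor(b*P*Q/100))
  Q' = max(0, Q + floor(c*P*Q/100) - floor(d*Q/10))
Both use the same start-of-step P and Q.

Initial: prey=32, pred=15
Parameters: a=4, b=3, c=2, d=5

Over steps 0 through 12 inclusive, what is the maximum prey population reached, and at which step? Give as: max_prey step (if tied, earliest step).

Answer: 36 12

Derivation:
Step 1: prey: 32+12-14=30; pred: 15+9-7=17
Step 2: prey: 30+12-15=27; pred: 17+10-8=19
Step 3: prey: 27+10-15=22; pred: 19+10-9=20
Step 4: prey: 22+8-13=17; pred: 20+8-10=18
Step 5: prey: 17+6-9=14; pred: 18+6-9=15
Step 6: prey: 14+5-6=13; pred: 15+4-7=12
Step 7: prey: 13+5-4=14; pred: 12+3-6=9
Step 8: prey: 14+5-3=16; pred: 9+2-4=7
Step 9: prey: 16+6-3=19; pred: 7+2-3=6
Step 10: prey: 19+7-3=23; pred: 6+2-3=5
Step 11: prey: 23+9-3=29; pred: 5+2-2=5
Step 12: prey: 29+11-4=36; pred: 5+2-2=5
Max prey = 36 at step 12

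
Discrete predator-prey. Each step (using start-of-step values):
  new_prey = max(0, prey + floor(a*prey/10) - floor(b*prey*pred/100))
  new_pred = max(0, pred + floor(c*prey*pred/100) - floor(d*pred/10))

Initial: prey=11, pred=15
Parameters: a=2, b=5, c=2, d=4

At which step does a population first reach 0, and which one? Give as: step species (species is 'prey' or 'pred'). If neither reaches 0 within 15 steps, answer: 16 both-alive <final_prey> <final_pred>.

Answer: 16 both-alive 2 2

Derivation:
Step 1: prey: 11+2-8=5; pred: 15+3-6=12
Step 2: prey: 5+1-3=3; pred: 12+1-4=9
Step 3: prey: 3+0-1=2; pred: 9+0-3=6
Step 4: prey: 2+0-0=2; pred: 6+0-2=4
Step 5: prey: 2+0-0=2; pred: 4+0-1=3
Step 6: prey: 2+0-0=2; pred: 3+0-1=2
Step 7: prey: 2+0-0=2; pred: 2+0-0=2
Steps 8-15: state stable at prey=2, pred=2 (no change)
No extinction within 15 steps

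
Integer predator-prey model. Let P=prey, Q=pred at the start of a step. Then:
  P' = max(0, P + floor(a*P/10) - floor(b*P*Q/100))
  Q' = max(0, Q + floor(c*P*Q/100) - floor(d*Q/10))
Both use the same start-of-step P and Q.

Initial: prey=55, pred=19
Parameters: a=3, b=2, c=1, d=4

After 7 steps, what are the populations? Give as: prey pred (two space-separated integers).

Step 1: prey: 55+16-20=51; pred: 19+10-7=22
Step 2: prey: 51+15-22=44; pred: 22+11-8=25
Step 3: prey: 44+13-22=35; pred: 25+11-10=26
Step 4: prey: 35+10-18=27; pred: 26+9-10=25
Step 5: prey: 27+8-13=22; pred: 25+6-10=21
Step 6: prey: 22+6-9=19; pred: 21+4-8=17
Step 7: prey: 19+5-6=18; pred: 17+3-6=14

Answer: 18 14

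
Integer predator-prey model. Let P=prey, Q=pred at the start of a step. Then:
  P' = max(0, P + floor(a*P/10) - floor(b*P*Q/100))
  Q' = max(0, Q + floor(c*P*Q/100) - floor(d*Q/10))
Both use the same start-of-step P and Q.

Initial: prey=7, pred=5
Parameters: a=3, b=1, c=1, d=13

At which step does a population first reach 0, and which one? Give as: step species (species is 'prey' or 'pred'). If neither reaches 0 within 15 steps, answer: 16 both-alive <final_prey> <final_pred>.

Step 1: prey: 7+2-0=9; pred: 5+0-6=0
First extinction: pred at step 1

Answer: 1 pred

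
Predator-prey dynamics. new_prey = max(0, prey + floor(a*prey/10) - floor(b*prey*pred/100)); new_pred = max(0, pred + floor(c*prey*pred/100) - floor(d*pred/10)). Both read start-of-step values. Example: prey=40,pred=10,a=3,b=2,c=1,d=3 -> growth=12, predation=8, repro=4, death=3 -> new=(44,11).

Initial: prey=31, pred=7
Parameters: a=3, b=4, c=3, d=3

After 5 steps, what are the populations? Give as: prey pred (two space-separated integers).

Step 1: prey: 31+9-8=32; pred: 7+6-2=11
Step 2: prey: 32+9-14=27; pred: 11+10-3=18
Step 3: prey: 27+8-19=16; pred: 18+14-5=27
Step 4: prey: 16+4-17=3; pred: 27+12-8=31
Step 5: prey: 3+0-3=0; pred: 31+2-9=24

Answer: 0 24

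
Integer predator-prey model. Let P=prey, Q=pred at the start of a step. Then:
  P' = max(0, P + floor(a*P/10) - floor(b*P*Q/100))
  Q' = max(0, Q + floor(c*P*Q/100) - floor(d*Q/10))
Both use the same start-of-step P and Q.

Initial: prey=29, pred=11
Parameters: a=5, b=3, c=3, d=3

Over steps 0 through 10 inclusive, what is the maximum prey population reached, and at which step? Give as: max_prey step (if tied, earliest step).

Answer: 34 1

Derivation:
Step 1: prey: 29+14-9=34; pred: 11+9-3=17
Step 2: prey: 34+17-17=34; pred: 17+17-5=29
Step 3: prey: 34+17-29=22; pred: 29+29-8=50
Step 4: prey: 22+11-33=0; pred: 50+33-15=68
Step 5: prey: 0+0-0=0; pred: 68+0-20=48
Step 6: prey: 0+0-0=0; pred: 48+0-14=34
Step 7: prey: 0+0-0=0; pred: 34+0-10=24
Step 8: prey: 0+0-0=0; pred: 24+0-7=17
Step 9: prey: 0+0-0=0; pred: 17+0-5=12
Step 10: prey: 0+0-0=0; pred: 12+0-3=9
Max prey = 34 at step 1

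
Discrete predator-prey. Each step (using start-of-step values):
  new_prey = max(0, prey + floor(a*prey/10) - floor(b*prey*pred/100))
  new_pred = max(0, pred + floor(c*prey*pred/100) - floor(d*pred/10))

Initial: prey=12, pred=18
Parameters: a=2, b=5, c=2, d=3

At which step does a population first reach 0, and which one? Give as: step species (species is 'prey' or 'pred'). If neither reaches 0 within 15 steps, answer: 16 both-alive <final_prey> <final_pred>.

Step 1: prey: 12+2-10=4; pred: 18+4-5=17
Step 2: prey: 4+0-3=1; pred: 17+1-5=13
Step 3: prey: 1+0-0=1; pred: 13+0-3=10
Step 4: prey: 1+0-0=1; pred: 10+0-3=7
Step 5: prey: 1+0-0=1; pred: 7+0-2=5
Step 6: prey: 1+0-0=1; pred: 5+0-1=4
Step 7: prey: 1+0-0=1; pred: 4+0-1=3
Step 8: prey: 1+0-0=1; pred: 3+0-0=3
Steps 9-15: state stable at prey=1, pred=3 (no change)
No extinction within 15 steps

Answer: 16 both-alive 1 3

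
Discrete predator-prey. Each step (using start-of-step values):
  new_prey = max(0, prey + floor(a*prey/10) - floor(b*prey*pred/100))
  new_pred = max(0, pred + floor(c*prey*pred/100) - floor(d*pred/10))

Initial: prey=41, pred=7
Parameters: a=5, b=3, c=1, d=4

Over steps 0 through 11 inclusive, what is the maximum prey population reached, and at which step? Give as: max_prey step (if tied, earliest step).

Step 1: prey: 41+20-8=53; pred: 7+2-2=7
Step 2: prey: 53+26-11=68; pred: 7+3-2=8
Step 3: prey: 68+34-16=86; pred: 8+5-3=10
Step 4: prey: 86+43-25=104; pred: 10+8-4=14
Step 5: prey: 104+52-43=113; pred: 14+14-5=23
Step 6: prey: 113+56-77=92; pred: 23+25-9=39
Step 7: prey: 92+46-107=31; pred: 39+35-15=59
Step 8: prey: 31+15-54=0; pred: 59+18-23=54
Step 9: prey: 0+0-0=0; pred: 54+0-21=33
Step 10: prey: 0+0-0=0; pred: 33+0-13=20
Step 11: prey: 0+0-0=0; pred: 20+0-8=12
Max prey = 113 at step 5

Answer: 113 5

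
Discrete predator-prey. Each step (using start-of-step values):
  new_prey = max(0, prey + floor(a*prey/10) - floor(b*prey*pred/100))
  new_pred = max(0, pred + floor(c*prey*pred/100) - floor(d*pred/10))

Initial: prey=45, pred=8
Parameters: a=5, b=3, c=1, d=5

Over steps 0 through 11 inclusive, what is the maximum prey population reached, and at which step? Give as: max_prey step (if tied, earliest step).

Answer: 132 5

Derivation:
Step 1: prey: 45+22-10=57; pred: 8+3-4=7
Step 2: prey: 57+28-11=74; pred: 7+3-3=7
Step 3: prey: 74+37-15=96; pred: 7+5-3=9
Step 4: prey: 96+48-25=119; pred: 9+8-4=13
Step 5: prey: 119+59-46=132; pred: 13+15-6=22
Step 6: prey: 132+66-87=111; pred: 22+29-11=40
Step 7: prey: 111+55-133=33; pred: 40+44-20=64
Step 8: prey: 33+16-63=0; pred: 64+21-32=53
Step 9: prey: 0+0-0=0; pred: 53+0-26=27
Step 10: prey: 0+0-0=0; pred: 27+0-13=14
Step 11: prey: 0+0-0=0; pred: 14+0-7=7
Max prey = 132 at step 5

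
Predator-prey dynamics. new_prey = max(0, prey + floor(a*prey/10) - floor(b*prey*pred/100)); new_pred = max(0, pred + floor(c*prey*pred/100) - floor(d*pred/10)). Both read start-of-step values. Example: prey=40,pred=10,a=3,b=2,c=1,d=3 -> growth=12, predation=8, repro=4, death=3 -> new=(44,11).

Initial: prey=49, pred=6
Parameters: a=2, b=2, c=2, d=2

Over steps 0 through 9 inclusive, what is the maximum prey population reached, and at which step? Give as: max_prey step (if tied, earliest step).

Answer: 53 1

Derivation:
Step 1: prey: 49+9-5=53; pred: 6+5-1=10
Step 2: prey: 53+10-10=53; pred: 10+10-2=18
Step 3: prey: 53+10-19=44; pred: 18+19-3=34
Step 4: prey: 44+8-29=23; pred: 34+29-6=57
Step 5: prey: 23+4-26=1; pred: 57+26-11=72
Step 6: prey: 1+0-1=0; pred: 72+1-14=59
Step 7: prey: 0+0-0=0; pred: 59+0-11=48
Step 8: prey: 0+0-0=0; pred: 48+0-9=39
Step 9: prey: 0+0-0=0; pred: 39+0-7=32
Max prey = 53 at step 1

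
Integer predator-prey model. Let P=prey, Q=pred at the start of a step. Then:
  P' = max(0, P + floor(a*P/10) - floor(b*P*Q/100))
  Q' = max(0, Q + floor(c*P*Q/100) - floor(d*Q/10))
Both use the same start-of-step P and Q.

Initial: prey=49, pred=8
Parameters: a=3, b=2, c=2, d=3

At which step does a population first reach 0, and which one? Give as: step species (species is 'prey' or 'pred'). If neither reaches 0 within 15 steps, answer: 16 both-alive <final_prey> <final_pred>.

Step 1: prey: 49+14-7=56; pred: 8+7-2=13
Step 2: prey: 56+16-14=58; pred: 13+14-3=24
Step 3: prey: 58+17-27=48; pred: 24+27-7=44
Step 4: prey: 48+14-42=20; pred: 44+42-13=73
Step 5: prey: 20+6-29=0; pred: 73+29-21=81
First extinction: prey at step 5

Answer: 5 prey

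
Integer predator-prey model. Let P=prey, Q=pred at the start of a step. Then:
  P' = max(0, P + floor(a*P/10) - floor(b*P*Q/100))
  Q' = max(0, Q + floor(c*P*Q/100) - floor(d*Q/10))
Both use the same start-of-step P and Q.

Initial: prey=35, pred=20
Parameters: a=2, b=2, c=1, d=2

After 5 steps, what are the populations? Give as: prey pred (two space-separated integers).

Step 1: prey: 35+7-14=28; pred: 20+7-4=23
Step 2: prey: 28+5-12=21; pred: 23+6-4=25
Step 3: prey: 21+4-10=15; pred: 25+5-5=25
Step 4: prey: 15+3-7=11; pred: 25+3-5=23
Step 5: prey: 11+2-5=8; pred: 23+2-4=21

Answer: 8 21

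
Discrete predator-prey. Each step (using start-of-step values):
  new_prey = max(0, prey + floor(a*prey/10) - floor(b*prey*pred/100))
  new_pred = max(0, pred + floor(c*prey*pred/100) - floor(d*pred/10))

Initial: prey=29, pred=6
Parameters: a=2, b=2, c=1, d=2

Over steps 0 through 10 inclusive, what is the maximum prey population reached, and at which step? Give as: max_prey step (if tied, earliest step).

Step 1: prey: 29+5-3=31; pred: 6+1-1=6
Step 2: prey: 31+6-3=34; pred: 6+1-1=6
Step 3: prey: 34+6-4=36; pred: 6+2-1=7
Step 4: prey: 36+7-5=38; pred: 7+2-1=8
Step 5: prey: 38+7-6=39; pred: 8+3-1=10
Step 6: prey: 39+7-7=39; pred: 10+3-2=11
Step 7: prey: 39+7-8=38; pred: 11+4-2=13
Step 8: prey: 38+7-9=36; pred: 13+4-2=15
Step 9: prey: 36+7-10=33; pred: 15+5-3=17
Step 10: prey: 33+6-11=28; pred: 17+5-3=19
Max prey = 39 at step 5

Answer: 39 5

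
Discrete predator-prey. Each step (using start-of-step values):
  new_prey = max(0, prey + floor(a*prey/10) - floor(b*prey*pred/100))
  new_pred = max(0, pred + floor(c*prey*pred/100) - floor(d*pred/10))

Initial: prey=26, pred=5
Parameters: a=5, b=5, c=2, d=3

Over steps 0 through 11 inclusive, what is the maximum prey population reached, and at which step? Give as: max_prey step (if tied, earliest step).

Step 1: prey: 26+13-6=33; pred: 5+2-1=6
Step 2: prey: 33+16-9=40; pred: 6+3-1=8
Step 3: prey: 40+20-16=44; pred: 8+6-2=12
Step 4: prey: 44+22-26=40; pred: 12+10-3=19
Step 5: prey: 40+20-38=22; pred: 19+15-5=29
Step 6: prey: 22+11-31=2; pred: 29+12-8=33
Step 7: prey: 2+1-3=0; pred: 33+1-9=25
Step 8: prey: 0+0-0=0; pred: 25+0-7=18
Step 9: prey: 0+0-0=0; pred: 18+0-5=13
Step 10: prey: 0+0-0=0; pred: 13+0-3=10
Step 11: prey: 0+0-0=0; pred: 10+0-3=7
Max prey = 44 at step 3

Answer: 44 3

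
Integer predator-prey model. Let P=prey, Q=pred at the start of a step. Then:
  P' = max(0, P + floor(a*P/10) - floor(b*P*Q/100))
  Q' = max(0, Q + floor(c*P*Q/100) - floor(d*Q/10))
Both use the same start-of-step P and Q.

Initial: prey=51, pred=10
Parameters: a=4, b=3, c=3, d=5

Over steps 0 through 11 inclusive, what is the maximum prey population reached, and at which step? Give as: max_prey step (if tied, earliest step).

Answer: 56 1

Derivation:
Step 1: prey: 51+20-15=56; pred: 10+15-5=20
Step 2: prey: 56+22-33=45; pred: 20+33-10=43
Step 3: prey: 45+18-58=5; pred: 43+58-21=80
Step 4: prey: 5+2-12=0; pred: 80+12-40=52
Step 5: prey: 0+0-0=0; pred: 52+0-26=26
Step 6: prey: 0+0-0=0; pred: 26+0-13=13
Step 7: prey: 0+0-0=0; pred: 13+0-6=7
Step 8: prey: 0+0-0=0; pred: 7+0-3=4
Step 9: prey: 0+0-0=0; pred: 4+0-2=2
Step 10: prey: 0+0-0=0; pred: 2+0-1=1
Step 11: prey: 0+0-0=0; pred: 1+0-0=1
Max prey = 56 at step 1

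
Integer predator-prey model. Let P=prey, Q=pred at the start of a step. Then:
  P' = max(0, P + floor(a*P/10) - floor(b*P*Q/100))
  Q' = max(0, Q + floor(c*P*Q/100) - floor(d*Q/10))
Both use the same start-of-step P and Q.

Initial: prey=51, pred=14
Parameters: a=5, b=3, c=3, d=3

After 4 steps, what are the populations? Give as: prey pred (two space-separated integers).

Answer: 0 84

Derivation:
Step 1: prey: 51+25-21=55; pred: 14+21-4=31
Step 2: prey: 55+27-51=31; pred: 31+51-9=73
Step 3: prey: 31+15-67=0; pred: 73+67-21=119
Step 4: prey: 0+0-0=0; pred: 119+0-35=84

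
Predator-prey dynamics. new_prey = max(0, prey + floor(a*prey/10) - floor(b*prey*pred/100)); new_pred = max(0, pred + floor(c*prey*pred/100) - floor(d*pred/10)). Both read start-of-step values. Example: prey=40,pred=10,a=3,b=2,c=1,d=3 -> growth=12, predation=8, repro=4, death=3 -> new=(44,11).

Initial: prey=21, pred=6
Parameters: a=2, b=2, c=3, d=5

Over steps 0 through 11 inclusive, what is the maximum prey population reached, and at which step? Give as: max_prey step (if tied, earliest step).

Answer: 28 4

Derivation:
Step 1: prey: 21+4-2=23; pred: 6+3-3=6
Step 2: prey: 23+4-2=25; pred: 6+4-3=7
Step 3: prey: 25+5-3=27; pred: 7+5-3=9
Step 4: prey: 27+5-4=28; pred: 9+7-4=12
Step 5: prey: 28+5-6=27; pred: 12+10-6=16
Step 6: prey: 27+5-8=24; pred: 16+12-8=20
Step 7: prey: 24+4-9=19; pred: 20+14-10=24
Step 8: prey: 19+3-9=13; pred: 24+13-12=25
Step 9: prey: 13+2-6=9; pred: 25+9-12=22
Step 10: prey: 9+1-3=7; pred: 22+5-11=16
Step 11: prey: 7+1-2=6; pred: 16+3-8=11
Max prey = 28 at step 4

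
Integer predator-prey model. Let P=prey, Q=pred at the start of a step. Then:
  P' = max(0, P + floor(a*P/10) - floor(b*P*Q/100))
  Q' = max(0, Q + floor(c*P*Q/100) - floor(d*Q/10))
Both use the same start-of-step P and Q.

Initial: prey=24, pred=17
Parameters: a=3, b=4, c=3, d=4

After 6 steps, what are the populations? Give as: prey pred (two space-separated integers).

Answer: 1 5

Derivation:
Step 1: prey: 24+7-16=15; pred: 17+12-6=23
Step 2: prey: 15+4-13=6; pred: 23+10-9=24
Step 3: prey: 6+1-5=2; pred: 24+4-9=19
Step 4: prey: 2+0-1=1; pred: 19+1-7=13
Step 5: prey: 1+0-0=1; pred: 13+0-5=8
Step 6: prey: 1+0-0=1; pred: 8+0-3=5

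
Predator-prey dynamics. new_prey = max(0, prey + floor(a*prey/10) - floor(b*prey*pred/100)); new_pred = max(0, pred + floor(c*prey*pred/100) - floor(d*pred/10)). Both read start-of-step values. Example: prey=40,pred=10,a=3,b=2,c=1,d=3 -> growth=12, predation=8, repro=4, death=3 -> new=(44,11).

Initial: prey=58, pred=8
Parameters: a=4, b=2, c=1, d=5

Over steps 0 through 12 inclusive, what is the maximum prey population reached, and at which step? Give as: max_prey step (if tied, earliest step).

Step 1: prey: 58+23-9=72; pred: 8+4-4=8
Step 2: prey: 72+28-11=89; pred: 8+5-4=9
Step 3: prey: 89+35-16=108; pred: 9+8-4=13
Step 4: prey: 108+43-28=123; pred: 13+14-6=21
Step 5: prey: 123+49-51=121; pred: 21+25-10=36
Step 6: prey: 121+48-87=82; pred: 36+43-18=61
Step 7: prey: 82+32-100=14; pred: 61+50-30=81
Step 8: prey: 14+5-22=0; pred: 81+11-40=52
Step 9: prey: 0+0-0=0; pred: 52+0-26=26
Step 10: prey: 0+0-0=0; pred: 26+0-13=13
Step 11: prey: 0+0-0=0; pred: 13+0-6=7
Step 12: prey: 0+0-0=0; pred: 7+0-3=4
Max prey = 123 at step 4

Answer: 123 4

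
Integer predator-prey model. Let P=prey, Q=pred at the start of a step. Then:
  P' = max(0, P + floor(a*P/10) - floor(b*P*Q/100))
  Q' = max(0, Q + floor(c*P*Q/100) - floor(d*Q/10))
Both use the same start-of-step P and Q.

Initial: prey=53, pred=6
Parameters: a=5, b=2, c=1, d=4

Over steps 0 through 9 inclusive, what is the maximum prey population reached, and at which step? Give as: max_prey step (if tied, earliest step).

Step 1: prey: 53+26-6=73; pred: 6+3-2=7
Step 2: prey: 73+36-10=99; pred: 7+5-2=10
Step 3: prey: 99+49-19=129; pred: 10+9-4=15
Step 4: prey: 129+64-38=155; pred: 15+19-6=28
Step 5: prey: 155+77-86=146; pred: 28+43-11=60
Step 6: prey: 146+73-175=44; pred: 60+87-24=123
Step 7: prey: 44+22-108=0; pred: 123+54-49=128
Step 8: prey: 0+0-0=0; pred: 128+0-51=77
Step 9: prey: 0+0-0=0; pred: 77+0-30=47
Max prey = 155 at step 4

Answer: 155 4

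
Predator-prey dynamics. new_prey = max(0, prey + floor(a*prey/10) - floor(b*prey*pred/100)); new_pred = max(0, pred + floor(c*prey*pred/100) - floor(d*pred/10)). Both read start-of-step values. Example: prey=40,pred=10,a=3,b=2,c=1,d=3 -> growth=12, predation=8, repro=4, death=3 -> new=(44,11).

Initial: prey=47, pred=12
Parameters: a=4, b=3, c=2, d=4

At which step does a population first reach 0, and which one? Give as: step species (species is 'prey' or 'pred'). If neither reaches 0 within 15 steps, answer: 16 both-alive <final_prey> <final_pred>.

Step 1: prey: 47+18-16=49; pred: 12+11-4=19
Step 2: prey: 49+19-27=41; pred: 19+18-7=30
Step 3: prey: 41+16-36=21; pred: 30+24-12=42
Step 4: prey: 21+8-26=3; pred: 42+17-16=43
Step 5: prey: 3+1-3=1; pred: 43+2-17=28
Step 6: prey: 1+0-0=1; pred: 28+0-11=17
Step 7: prey: 1+0-0=1; pred: 17+0-6=11
Step 8: prey: 1+0-0=1; pred: 11+0-4=7
Step 9: prey: 1+0-0=1; pred: 7+0-2=5
Step 10: prey: 1+0-0=1; pred: 5+0-2=3
Step 11: prey: 1+0-0=1; pred: 3+0-1=2
Step 12: prey: 1+0-0=1; pred: 2+0-0=2
Steps 13-15: state stable at prey=1, pred=2 (no change)
No extinction within 15 steps

Answer: 16 both-alive 1 2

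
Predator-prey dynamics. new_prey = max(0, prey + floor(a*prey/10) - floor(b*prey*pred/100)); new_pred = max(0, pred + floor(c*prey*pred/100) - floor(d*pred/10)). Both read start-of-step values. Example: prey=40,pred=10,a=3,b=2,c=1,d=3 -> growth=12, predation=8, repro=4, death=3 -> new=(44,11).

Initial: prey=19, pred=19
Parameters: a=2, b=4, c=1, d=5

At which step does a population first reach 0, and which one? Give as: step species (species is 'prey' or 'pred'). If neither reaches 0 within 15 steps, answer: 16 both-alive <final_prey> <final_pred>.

Step 1: prey: 19+3-14=8; pred: 19+3-9=13
Step 2: prey: 8+1-4=5; pred: 13+1-6=8
Step 3: prey: 5+1-1=5; pred: 8+0-4=4
Step 4: prey: 5+1-0=6; pred: 4+0-2=2
Step 5: prey: 6+1-0=7; pred: 2+0-1=1
Step 6: prey: 7+1-0=8; pred: 1+0-0=1
Step 7: prey: 8+1-0=9; pred: 1+0-0=1
Step 8: prey: 9+1-0=10; pred: 1+0-0=1
Step 9: prey: 10+2-0=12; pred: 1+0-0=1
Step 10: prey: 12+2-0=14; pred: 1+0-0=1
Step 11: prey: 14+2-0=16; pred: 1+0-0=1
Step 12: prey: 16+3-0=19; pred: 1+0-0=1
Step 13: prey: 19+3-0=22; pred: 1+0-0=1
Step 14: prey: 22+4-0=26; pred: 1+0-0=1
Step 15: prey: 26+5-1=30; pred: 1+0-0=1
No extinction within 15 steps

Answer: 16 both-alive 30 1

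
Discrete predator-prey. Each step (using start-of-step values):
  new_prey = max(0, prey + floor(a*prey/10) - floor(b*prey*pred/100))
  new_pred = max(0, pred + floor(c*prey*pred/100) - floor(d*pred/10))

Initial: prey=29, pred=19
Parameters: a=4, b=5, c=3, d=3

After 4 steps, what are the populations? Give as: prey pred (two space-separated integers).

Answer: 0 17

Derivation:
Step 1: prey: 29+11-27=13; pred: 19+16-5=30
Step 2: prey: 13+5-19=0; pred: 30+11-9=32
Step 3: prey: 0+0-0=0; pred: 32+0-9=23
Step 4: prey: 0+0-0=0; pred: 23+0-6=17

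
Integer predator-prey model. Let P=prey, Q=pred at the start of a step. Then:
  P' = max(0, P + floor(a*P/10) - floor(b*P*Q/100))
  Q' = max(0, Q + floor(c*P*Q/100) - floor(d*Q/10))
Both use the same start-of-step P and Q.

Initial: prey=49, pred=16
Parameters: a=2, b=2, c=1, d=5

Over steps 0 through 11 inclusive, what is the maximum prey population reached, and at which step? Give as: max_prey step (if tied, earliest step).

Answer: 58 11

Derivation:
Step 1: prey: 49+9-15=43; pred: 16+7-8=15
Step 2: prey: 43+8-12=39; pred: 15+6-7=14
Step 3: prey: 39+7-10=36; pred: 14+5-7=12
Step 4: prey: 36+7-8=35; pred: 12+4-6=10
Step 5: prey: 35+7-7=35; pred: 10+3-5=8
Step 6: prey: 35+7-5=37; pred: 8+2-4=6
Step 7: prey: 37+7-4=40; pred: 6+2-3=5
Step 8: prey: 40+8-4=44; pred: 5+2-2=5
Step 9: prey: 44+8-4=48; pred: 5+2-2=5
Step 10: prey: 48+9-4=53; pred: 5+2-2=5
Step 11: prey: 53+10-5=58; pred: 5+2-2=5
Max prey = 58 at step 11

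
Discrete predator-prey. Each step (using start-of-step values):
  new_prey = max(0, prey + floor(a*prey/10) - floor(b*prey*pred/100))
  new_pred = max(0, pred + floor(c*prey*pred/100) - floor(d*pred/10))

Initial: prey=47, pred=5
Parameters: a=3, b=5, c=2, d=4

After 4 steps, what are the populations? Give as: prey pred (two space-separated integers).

Step 1: prey: 47+14-11=50; pred: 5+4-2=7
Step 2: prey: 50+15-17=48; pred: 7+7-2=12
Step 3: prey: 48+14-28=34; pred: 12+11-4=19
Step 4: prey: 34+10-32=12; pred: 19+12-7=24

Answer: 12 24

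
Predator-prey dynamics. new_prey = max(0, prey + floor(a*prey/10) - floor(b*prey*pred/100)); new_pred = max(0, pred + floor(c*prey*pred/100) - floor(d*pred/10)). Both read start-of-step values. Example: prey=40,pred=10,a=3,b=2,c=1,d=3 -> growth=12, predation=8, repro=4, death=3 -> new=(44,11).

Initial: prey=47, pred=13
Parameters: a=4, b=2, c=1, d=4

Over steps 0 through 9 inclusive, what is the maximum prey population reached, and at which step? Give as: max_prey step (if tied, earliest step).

Step 1: prey: 47+18-12=53; pred: 13+6-5=14
Step 2: prey: 53+21-14=60; pred: 14+7-5=16
Step 3: prey: 60+24-19=65; pred: 16+9-6=19
Step 4: prey: 65+26-24=67; pred: 19+12-7=24
Step 5: prey: 67+26-32=61; pred: 24+16-9=31
Step 6: prey: 61+24-37=48; pred: 31+18-12=37
Step 7: prey: 48+19-35=32; pred: 37+17-14=40
Step 8: prey: 32+12-25=19; pred: 40+12-16=36
Step 9: prey: 19+7-13=13; pred: 36+6-14=28
Max prey = 67 at step 4

Answer: 67 4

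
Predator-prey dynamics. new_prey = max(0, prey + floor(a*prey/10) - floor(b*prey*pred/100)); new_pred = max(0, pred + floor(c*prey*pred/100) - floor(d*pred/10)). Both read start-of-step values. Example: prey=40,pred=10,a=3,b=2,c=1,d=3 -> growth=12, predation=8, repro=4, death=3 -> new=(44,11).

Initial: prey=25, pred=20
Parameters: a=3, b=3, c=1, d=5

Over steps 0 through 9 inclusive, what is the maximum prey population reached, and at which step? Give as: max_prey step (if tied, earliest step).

Answer: 53 9

Derivation:
Step 1: prey: 25+7-15=17; pred: 20+5-10=15
Step 2: prey: 17+5-7=15; pred: 15+2-7=10
Step 3: prey: 15+4-4=15; pred: 10+1-5=6
Step 4: prey: 15+4-2=17; pred: 6+0-3=3
Step 5: prey: 17+5-1=21; pred: 3+0-1=2
Step 6: prey: 21+6-1=26; pred: 2+0-1=1
Step 7: prey: 26+7-0=33; pred: 1+0-0=1
Step 8: prey: 33+9-0=42; pred: 1+0-0=1
Step 9: prey: 42+12-1=53; pred: 1+0-0=1
Max prey = 53 at step 9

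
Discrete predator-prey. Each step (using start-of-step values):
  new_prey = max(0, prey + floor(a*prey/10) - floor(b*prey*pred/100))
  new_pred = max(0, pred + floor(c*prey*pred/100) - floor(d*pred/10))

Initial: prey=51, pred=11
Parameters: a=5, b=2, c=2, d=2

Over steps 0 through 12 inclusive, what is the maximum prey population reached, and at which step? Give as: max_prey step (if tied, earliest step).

Answer: 71 2

Derivation:
Step 1: prey: 51+25-11=65; pred: 11+11-2=20
Step 2: prey: 65+32-26=71; pred: 20+26-4=42
Step 3: prey: 71+35-59=47; pred: 42+59-8=93
Step 4: prey: 47+23-87=0; pred: 93+87-18=162
Step 5: prey: 0+0-0=0; pred: 162+0-32=130
Step 6: prey: 0+0-0=0; pred: 130+0-26=104
Step 7: prey: 0+0-0=0; pred: 104+0-20=84
Step 8: prey: 0+0-0=0; pred: 84+0-16=68
Step 9: prey: 0+0-0=0; pred: 68+0-13=55
Step 10: prey: 0+0-0=0; pred: 55+0-11=44
Step 11: prey: 0+0-0=0; pred: 44+0-8=36
Step 12: prey: 0+0-0=0; pred: 36+0-7=29
Max prey = 71 at step 2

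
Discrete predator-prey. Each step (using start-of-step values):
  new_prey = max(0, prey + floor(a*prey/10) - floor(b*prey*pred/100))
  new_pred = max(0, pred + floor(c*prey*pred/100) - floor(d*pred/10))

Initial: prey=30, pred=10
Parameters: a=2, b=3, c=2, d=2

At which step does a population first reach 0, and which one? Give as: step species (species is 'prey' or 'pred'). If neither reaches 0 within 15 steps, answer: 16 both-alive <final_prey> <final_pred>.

Answer: 16 both-alive 1 4

Derivation:
Step 1: prey: 30+6-9=27; pred: 10+6-2=14
Step 2: prey: 27+5-11=21; pred: 14+7-2=19
Step 3: prey: 21+4-11=14; pred: 19+7-3=23
Step 4: prey: 14+2-9=7; pred: 23+6-4=25
Step 5: prey: 7+1-5=3; pred: 25+3-5=23
Step 6: prey: 3+0-2=1; pred: 23+1-4=20
Step 7: prey: 1+0-0=1; pred: 20+0-4=16
Step 8: prey: 1+0-0=1; pred: 16+0-3=13
Step 9: prey: 1+0-0=1; pred: 13+0-2=11
Step 10: prey: 1+0-0=1; pred: 11+0-2=9
Step 11: prey: 1+0-0=1; pred: 9+0-1=8
Step 12: prey: 1+0-0=1; pred: 8+0-1=7
Step 13: prey: 1+0-0=1; pred: 7+0-1=6
Step 14: prey: 1+0-0=1; pred: 6+0-1=5
Step 15: prey: 1+0-0=1; pred: 5+0-1=4
No extinction within 15 steps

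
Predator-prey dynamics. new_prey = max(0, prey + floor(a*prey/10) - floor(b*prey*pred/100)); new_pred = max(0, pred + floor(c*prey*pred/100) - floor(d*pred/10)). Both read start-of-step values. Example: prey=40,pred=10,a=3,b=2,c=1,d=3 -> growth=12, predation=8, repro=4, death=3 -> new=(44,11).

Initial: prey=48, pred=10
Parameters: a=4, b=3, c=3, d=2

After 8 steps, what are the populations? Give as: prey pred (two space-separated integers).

Step 1: prey: 48+19-14=53; pred: 10+14-2=22
Step 2: prey: 53+21-34=40; pred: 22+34-4=52
Step 3: prey: 40+16-62=0; pred: 52+62-10=104
Step 4: prey: 0+0-0=0; pred: 104+0-20=84
Step 5: prey: 0+0-0=0; pred: 84+0-16=68
Step 6: prey: 0+0-0=0; pred: 68+0-13=55
Step 7: prey: 0+0-0=0; pred: 55+0-11=44
Step 8: prey: 0+0-0=0; pred: 44+0-8=36

Answer: 0 36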